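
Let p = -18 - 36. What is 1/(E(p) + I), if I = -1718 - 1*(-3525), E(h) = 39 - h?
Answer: 1/1900 ≈ 0.00052632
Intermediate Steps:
p = -54
I = 1807 (I = -1718 + 3525 = 1807)
1/(E(p) + I) = 1/((39 - 1*(-54)) + 1807) = 1/((39 + 54) + 1807) = 1/(93 + 1807) = 1/1900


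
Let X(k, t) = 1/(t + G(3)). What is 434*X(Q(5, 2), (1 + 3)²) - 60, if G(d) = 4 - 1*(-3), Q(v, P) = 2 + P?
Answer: -946/23 ≈ -41.130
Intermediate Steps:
G(d) = 7 (G(d) = 4 + 3 = 7)
X(k, t) = 1/(7 + t) (X(k, t) = 1/(t + 7) = 1/(7 + t))
434*X(Q(5, 2), (1 + 3)²) - 60 = 434/(7 + (1 + 3)²) - 60 = 434/(7 + 4²) - 60 = 434/(7 + 16) - 60 = 434/23 - 60 = -946/23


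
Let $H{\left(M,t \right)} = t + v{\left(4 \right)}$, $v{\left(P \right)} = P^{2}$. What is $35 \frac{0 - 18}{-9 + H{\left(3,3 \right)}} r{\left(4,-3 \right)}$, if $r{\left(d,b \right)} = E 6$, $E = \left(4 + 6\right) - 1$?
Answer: $-3402$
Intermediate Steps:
$E = 9$ ($E = 10 - 1 = 9$)
$r{\left(d,b \right)} = 54$ ($r{\left(d,b \right)} = 9 \cdot 6 = 54$)
$H{\left(M,t \right)} = 16 + t$ ($H{\left(M,t \right)} = t + 4^{2} = t + 16 = 16 + t$)
$35 \frac{0 - 18}{-9 + H{\left(3,3 \right)}} r{\left(4,-3 \right)} = 35 \frac{0 - 18}{-9 + \left(16 + 3\right)} 54 = 35 \left(- \frac{18}{-9 + 19}\right) 54 = 35 \left(- \frac{18}{10}\right) 54 = 35 \left(\left(-18\right) \frac{1}{10}\right) 54 = 35 \left(- \frac{9}{5}\right) 54 = \left(-63\right) 54 = -3402$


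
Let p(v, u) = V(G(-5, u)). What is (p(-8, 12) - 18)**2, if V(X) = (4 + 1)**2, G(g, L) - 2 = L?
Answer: 49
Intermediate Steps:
G(g, L) = 2 + L
V(X) = 25 (V(X) = 5**2 = 25)
p(v, u) = 25
(p(-8, 12) - 18)**2 = (25 - 18)**2 = 7**2 = 49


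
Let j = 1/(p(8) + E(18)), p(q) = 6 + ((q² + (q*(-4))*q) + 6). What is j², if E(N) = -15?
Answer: 1/38025 ≈ 2.6298e-5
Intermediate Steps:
p(q) = 12 - 3*q² (p(q) = 6 + ((q² + (-4*q)*q) + 6) = 6 + ((q² - 4*q²) + 6) = 6 + (-3*q² + 6) = 6 + (6 - 3*q²) = 12 - 3*q²)
j = -1/195 (j = 1/((12 - 3*8²) - 15) = 1/((12 - 3*64) - 15) = 1/((12 - 192) - 15) = 1/(-180 - 15) = 1/(-195) = -1/195 ≈ -0.0051282)
j² = (-1/195)² = 1/38025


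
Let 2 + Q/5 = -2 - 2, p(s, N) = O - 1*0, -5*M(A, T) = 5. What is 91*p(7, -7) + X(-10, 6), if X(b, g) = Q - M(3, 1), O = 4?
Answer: 335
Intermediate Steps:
M(A, T) = -1 (M(A, T) = -⅕*5 = -1)
p(s, N) = 4 (p(s, N) = 4 - 1*0 = 4 + 0 = 4)
Q = -30 (Q = -10 + 5*(-2 - 2) = -10 + 5*(-4) = -10 - 20 = -30)
X(b, g) = -29 (X(b, g) = -30 - 1*(-1) = -30 + 1 = -29)
91*p(7, -7) + X(-10, 6) = 91*4 - 29 = 364 - 29 = 335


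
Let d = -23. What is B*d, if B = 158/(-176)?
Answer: 1817/88 ≈ 20.648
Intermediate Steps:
B = -79/88 (B = 158*(-1/176) = -79/88 ≈ -0.89773)
B*d = -79/88*(-23) = 1817/88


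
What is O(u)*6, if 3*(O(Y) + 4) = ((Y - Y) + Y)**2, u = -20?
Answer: 776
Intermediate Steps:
O(Y) = -4 + Y**2/3 (O(Y) = -4 + ((Y - Y) + Y)**2/3 = -4 + (0 + Y)**2/3 = -4 + Y**2/3)
O(u)*6 = (-4 + (1/3)*(-20)**2)*6 = (-4 + (1/3)*400)*6 = (-4 + 400/3)*6 = (388/3)*6 = 776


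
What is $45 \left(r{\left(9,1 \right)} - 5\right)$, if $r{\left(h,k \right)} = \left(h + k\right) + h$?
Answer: $630$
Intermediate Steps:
$r{\left(h,k \right)} = k + 2 h$
$45 \left(r{\left(9,1 \right)} - 5\right) = 45 \left(\left(1 + 2 \cdot 9\right) - 5\right) = 45 \left(\left(1 + 18\right) - 5\right) = 45 \left(19 - 5\right) = 45 \cdot 14 = 630$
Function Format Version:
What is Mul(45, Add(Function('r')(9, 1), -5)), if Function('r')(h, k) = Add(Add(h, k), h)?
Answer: 630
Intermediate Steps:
Function('r')(h, k) = Add(k, Mul(2, h))
Mul(45, Add(Function('r')(9, 1), -5)) = Mul(45, Add(Add(1, Mul(2, 9)), -5)) = Mul(45, Add(Add(1, 18), -5)) = Mul(45, Add(19, -5)) = Mul(45, 14) = 630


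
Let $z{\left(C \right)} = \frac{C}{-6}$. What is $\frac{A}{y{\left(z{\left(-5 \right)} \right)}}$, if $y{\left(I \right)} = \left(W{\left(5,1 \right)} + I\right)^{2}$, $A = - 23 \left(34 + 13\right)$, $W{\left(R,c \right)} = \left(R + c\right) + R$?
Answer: $- \frac{38916}{5041} \approx -7.7199$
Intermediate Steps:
$W{\left(R,c \right)} = c + 2 R$
$z{\left(C \right)} = - \frac{C}{6}$ ($z{\left(C \right)} = C \left(- \frac{1}{6}\right) = - \frac{C}{6}$)
$A = -1081$ ($A = \left(-23\right) 47 = -1081$)
$y{\left(I \right)} = \left(11 + I\right)^{2}$ ($y{\left(I \right)} = \left(\left(1 + 2 \cdot 5\right) + I\right)^{2} = \left(\left(1 + 10\right) + I\right)^{2} = \left(11 + I\right)^{2}$)
$\frac{A}{y{\left(z{\left(-5 \right)} \right)}} = - \frac{1081}{\left(11 - - \frac{5}{6}\right)^{2}} = - \frac{1081}{\left(11 + \frac{5}{6}\right)^{2}} = - \frac{1081}{\left(\frac{71}{6}\right)^{2}} = - \frac{1081}{\frac{5041}{36}} = \left(-1081\right) \frac{36}{5041} = - \frac{38916}{5041}$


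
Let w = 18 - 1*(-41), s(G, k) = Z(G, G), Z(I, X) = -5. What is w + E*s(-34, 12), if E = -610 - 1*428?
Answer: 5249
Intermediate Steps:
s(G, k) = -5
E = -1038 (E = -610 - 428 = -1038)
w = 59 (w = 18 + 41 = 59)
w + E*s(-34, 12) = 59 - 1038*(-5) = 59 + 5190 = 5249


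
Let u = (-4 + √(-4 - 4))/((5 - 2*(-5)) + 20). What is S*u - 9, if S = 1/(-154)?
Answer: -24253/2695 - I*√2/2695 ≈ -8.9993 - 0.00052475*I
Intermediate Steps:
S = -1/154 ≈ -0.0064935
u = -4/35 + 2*I*√2/35 (u = (-4 + √(-8))/((5 + 10) + 20) = (-4 + 2*I*√2)/(15 + 20) = (-4 + 2*I*√2)/35 = (-4 + 2*I*√2)*(1/35) = -4/35 + 2*I*√2/35 ≈ -0.11429 + 0.080812*I)
S*u - 9 = -(-4/35 + 2*I*√2/35)/154 - 9 = (2/2695 - I*√2/2695) - 9 = -24253/2695 - I*√2/2695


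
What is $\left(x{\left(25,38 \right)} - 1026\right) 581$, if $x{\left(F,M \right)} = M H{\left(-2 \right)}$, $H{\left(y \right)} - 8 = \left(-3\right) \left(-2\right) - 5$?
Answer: $-397404$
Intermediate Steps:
$H{\left(y \right)} = 9$ ($H{\left(y \right)} = 8 - -1 = 8 + \left(6 - 5\right) = 8 + 1 = 9$)
$x{\left(F,M \right)} = 9 M$ ($x{\left(F,M \right)} = M 9 = 9 M$)
$\left(x{\left(25,38 \right)} - 1026\right) 581 = \left(9 \cdot 38 - 1026\right) 581 = \left(342 - 1026\right) 581 = \left(-684\right) 581 = -397404$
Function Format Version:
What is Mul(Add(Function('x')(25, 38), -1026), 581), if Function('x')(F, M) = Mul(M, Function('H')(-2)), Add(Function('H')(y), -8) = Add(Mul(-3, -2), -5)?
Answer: -397404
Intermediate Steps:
Function('H')(y) = 9 (Function('H')(y) = Add(8, Add(Mul(-3, -2), -5)) = Add(8, Add(6, -5)) = Add(8, 1) = 9)
Function('x')(F, M) = Mul(9, M) (Function('x')(F, M) = Mul(M, 9) = Mul(9, M))
Mul(Add(Function('x')(25, 38), -1026), 581) = Mul(Add(Mul(9, 38), -1026), 581) = Mul(Add(342, -1026), 581) = Mul(-684, 581) = -397404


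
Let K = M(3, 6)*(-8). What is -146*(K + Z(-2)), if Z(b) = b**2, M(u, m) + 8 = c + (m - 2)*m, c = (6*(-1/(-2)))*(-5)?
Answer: 584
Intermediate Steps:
c = -15 (c = (6*(-1*(-1/2)))*(-5) = (6*(1/2))*(-5) = 3*(-5) = -15)
M(u, m) = -23 + m*(-2 + m) (M(u, m) = -8 + (-15 + (m - 2)*m) = -8 + (-15 + (-2 + m)*m) = -8 + (-15 + m*(-2 + m)) = -23 + m*(-2 + m))
K = -8 (K = (-23 + 6**2 - 2*6)*(-8) = (-23 + 36 - 12)*(-8) = 1*(-8) = -8)
-146*(K + Z(-2)) = -146*(-8 + (-2)**2) = -146*(-8 + 4) = -146*(-4) = 584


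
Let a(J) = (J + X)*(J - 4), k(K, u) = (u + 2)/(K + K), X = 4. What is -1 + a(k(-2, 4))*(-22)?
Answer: 603/2 ≈ 301.50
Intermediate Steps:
k(K, u) = (2 + u)/(2*K) (k(K, u) = (2 + u)/((2*K)) = (2 + u)*(1/(2*K)) = (2 + u)/(2*K))
a(J) = (-4 + J)*(4 + J) (a(J) = (J + 4)*(J - 4) = (4 + J)*(-4 + J) = (-4 + J)*(4 + J))
-1 + a(k(-2, 4))*(-22) = -1 + (-16 + ((1/2)*(2 + 4)/(-2))**2)*(-22) = -1 + (-16 + ((1/2)*(-1/2)*6)**2)*(-22) = -1 + (-16 + (-3/2)**2)*(-22) = -1 + (-16 + 9/4)*(-22) = -1 - 55/4*(-22) = -1 + 605/2 = 603/2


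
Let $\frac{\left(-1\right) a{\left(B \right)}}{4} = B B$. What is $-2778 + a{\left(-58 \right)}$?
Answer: $-16234$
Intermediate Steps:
$a{\left(B \right)} = - 4 B^{2}$ ($a{\left(B \right)} = - 4 B B = - 4 B^{2}$)
$-2778 + a{\left(-58 \right)} = -2778 - 4 \left(-58\right)^{2} = -2778 - 13456 = -16234$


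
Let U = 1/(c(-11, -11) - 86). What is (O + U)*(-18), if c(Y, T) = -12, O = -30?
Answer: 26469/49 ≈ 540.18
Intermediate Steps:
U = -1/98 (U = 1/(-12 - 86) = 1/(-98) = -1/98 ≈ -0.010204)
(O + U)*(-18) = (-30 - 1/98)*(-18) = -2941/98*(-18) = 26469/49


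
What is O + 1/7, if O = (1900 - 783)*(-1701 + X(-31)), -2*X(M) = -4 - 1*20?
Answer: -13206290/7 ≈ -1.8866e+6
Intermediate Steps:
X(M) = 12 (X(M) = -(-4 - 1*20)/2 = -(-4 - 20)/2 = -½*(-24) = 12)
O = -1886613 (O = (1900 - 783)*(-1701 + 12) = 1117*(-1689) = -1886613)
O + 1/7 = -1886613 + 1/7 = -1886613 + ⅐ = -13206290/7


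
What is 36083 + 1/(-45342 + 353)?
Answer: 1623338086/44989 ≈ 36083.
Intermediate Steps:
36083 + 1/(-45342 + 353) = 36083 + 1/(-44989) = 36083 - 1/44989 = 1623338086/44989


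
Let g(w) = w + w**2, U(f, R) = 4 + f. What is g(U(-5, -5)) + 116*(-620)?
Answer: -71920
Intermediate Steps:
g(U(-5, -5)) + 116*(-620) = (4 - 5)*(1 + (4 - 5)) + 116*(-620) = -(1 - 1) - 71920 = -1*0 - 71920 = 0 - 71920 = -71920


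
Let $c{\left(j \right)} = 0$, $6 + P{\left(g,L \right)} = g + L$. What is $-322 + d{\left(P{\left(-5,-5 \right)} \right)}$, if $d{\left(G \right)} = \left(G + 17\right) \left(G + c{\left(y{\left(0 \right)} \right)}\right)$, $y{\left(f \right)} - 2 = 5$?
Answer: $-338$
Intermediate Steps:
$P{\left(g,L \right)} = -6 + L + g$ ($P{\left(g,L \right)} = -6 + \left(g + L\right) = -6 + \left(L + g\right) = -6 + L + g$)
$y{\left(f \right)} = 7$ ($y{\left(f \right)} = 2 + 5 = 7$)
$d{\left(G \right)} = G \left(17 + G\right)$ ($d{\left(G \right)} = \left(G + 17\right) \left(G + 0\right) = \left(17 + G\right) G = G \left(17 + G\right)$)
$-322 + d{\left(P{\left(-5,-5 \right)} \right)} = -322 + \left(-6 - 5 - 5\right) \left(17 - 16\right) = -322 - 16 \left(17 - 16\right) = -322 - 16 = -338$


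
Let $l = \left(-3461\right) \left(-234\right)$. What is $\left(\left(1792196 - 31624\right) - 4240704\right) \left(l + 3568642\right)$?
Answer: $-10859297644112$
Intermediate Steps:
$l = 809874$
$\left(\left(1792196 - 31624\right) - 4240704\right) \left(l + 3568642\right) = \left(\left(1792196 - 31624\right) - 4240704\right) \left(809874 + 3568642\right) = \left(1760572 - 4240704\right) 4378516 = \left(-2480132\right) 4378516 = -10859297644112$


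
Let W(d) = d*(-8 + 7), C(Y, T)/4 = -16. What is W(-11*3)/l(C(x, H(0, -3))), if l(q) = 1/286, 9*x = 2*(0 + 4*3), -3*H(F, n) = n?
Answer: 9438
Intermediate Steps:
H(F, n) = -n/3
x = 8/3 (x = (2*(0 + 4*3))/9 = (2*(0 + 12))/9 = (2*12)/9 = (⅑)*24 = 8/3 ≈ 2.6667)
C(Y, T) = -64 (C(Y, T) = 4*(-16) = -64)
W(d) = -d (W(d) = d*(-1) = -d)
l(q) = 1/286
W(-11*3)/l(C(x, H(0, -3))) = (-(-11)*3)/(1/286) = -1*(-33)*286 = 33*286 = 9438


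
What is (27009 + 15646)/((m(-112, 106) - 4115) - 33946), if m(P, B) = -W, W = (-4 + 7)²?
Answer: -8531/7614 ≈ -1.1204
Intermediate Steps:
W = 9 (W = 3² = 9)
m(P, B) = -9 (m(P, B) = -1*9 = -9)
(27009 + 15646)/((m(-112, 106) - 4115) - 33946) = (27009 + 15646)/((-9 - 4115) - 33946) = 42655/(-4124 - 33946) = 42655/(-38070) = 42655*(-1/38070) = -8531/7614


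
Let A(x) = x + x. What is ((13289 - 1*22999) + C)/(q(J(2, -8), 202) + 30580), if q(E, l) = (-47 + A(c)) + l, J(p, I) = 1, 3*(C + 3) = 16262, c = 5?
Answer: -12877/92235 ≈ -0.13961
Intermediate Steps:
C = 16253/3 (C = -3 + (⅓)*16262 = -3 + 16262/3 = 16253/3 ≈ 5417.7)
A(x) = 2*x
q(E, l) = -37 + l (q(E, l) = (-47 + 2*5) + l = (-47 + 10) + l = -37 + l)
((13289 - 1*22999) + C)/(q(J(2, -8), 202) + 30580) = ((13289 - 1*22999) + 16253/3)/((-37 + 202) + 30580) = ((13289 - 22999) + 16253/3)/(165 + 30580) = (-9710 + 16253/3)/30745 = -12877/3*1/30745 = -12877/92235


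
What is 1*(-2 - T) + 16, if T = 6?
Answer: 8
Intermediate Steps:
1*(-2 - T) + 16 = 1*(-2 - 1*6) + 16 = 1*(-2 - 6) + 16 = 1*(-8) + 16 = -8 + 16 = 8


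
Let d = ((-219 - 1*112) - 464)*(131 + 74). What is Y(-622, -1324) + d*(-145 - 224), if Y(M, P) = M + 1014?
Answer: 60138167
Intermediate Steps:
Y(M, P) = 1014 + M
d = -162975 (d = ((-219 - 112) - 464)*205 = (-331 - 464)*205 = -795*205 = -162975)
Y(-622, -1324) + d*(-145 - 224) = (1014 - 622) - 162975*(-145 - 224) = 392 - 162975*(-369) = 392 + 60137775 = 60138167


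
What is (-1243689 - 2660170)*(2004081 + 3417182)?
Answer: -21163846353917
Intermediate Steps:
(-1243689 - 2660170)*(2004081 + 3417182) = -3903859*5421263 = -21163846353917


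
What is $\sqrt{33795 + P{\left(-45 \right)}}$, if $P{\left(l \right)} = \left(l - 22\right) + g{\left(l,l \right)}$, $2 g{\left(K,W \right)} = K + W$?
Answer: $\sqrt{33683} \approx 183.53$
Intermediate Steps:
$g{\left(K,W \right)} = \frac{K}{2} + \frac{W}{2}$ ($g{\left(K,W \right)} = \frac{K + W}{2} = \frac{K}{2} + \frac{W}{2}$)
$P{\left(l \right)} = -22 + 2 l$ ($P{\left(l \right)} = \left(l - 22\right) + \left(\frac{l}{2} + \frac{l}{2}\right) = \left(-22 + l\right) + l = -22 + 2 l$)
$\sqrt{33795 + P{\left(-45 \right)}} = \sqrt{33795 + \left(-22 + 2 \left(-45\right)\right)} = \sqrt{33795 - 112} = \sqrt{33683}$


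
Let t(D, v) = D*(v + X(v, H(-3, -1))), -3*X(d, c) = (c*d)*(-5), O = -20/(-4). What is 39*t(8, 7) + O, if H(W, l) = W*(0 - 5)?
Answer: 56789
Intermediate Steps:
H(W, l) = -5*W (H(W, l) = W*(-5) = -5*W)
O = 5 (O = -20*(-1/4) = 5)
X(d, c) = 5*c*d/3 (X(d, c) = -c*d*(-5)/3 = -(-5)*c*d/3 = 5*c*d/3)
t(D, v) = 26*D*v (t(D, v) = D*(v + 5*(-5*(-3))*v/3) = D*(v + (5/3)*15*v) = D*(v + 25*v) = D*(26*v) = 26*D*v)
39*t(8, 7) + O = 39*(26*8*7) + 5 = 39*1456 + 5 = 56784 + 5 = 56789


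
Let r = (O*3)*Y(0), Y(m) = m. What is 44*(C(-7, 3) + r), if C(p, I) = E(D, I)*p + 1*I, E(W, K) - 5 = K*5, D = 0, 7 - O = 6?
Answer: -6028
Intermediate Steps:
O = 1 (O = 7 - 1*6 = 7 - 6 = 1)
E(W, K) = 5 + 5*K (E(W, K) = 5 + K*5 = 5 + 5*K)
r = 0 (r = (1*3)*0 = 3*0 = 0)
C(p, I) = I + p*(5 + 5*I) (C(p, I) = (5 + 5*I)*p + 1*I = p*(5 + 5*I) + I = I + p*(5 + 5*I))
44*(C(-7, 3) + r) = 44*((3 + 5*(-7)*(1 + 3)) + 0) = 44*((3 + 5*(-7)*4) + 0) = 44*((3 - 140) + 0) = 44*(-137 + 0) = 44*(-137) = -6028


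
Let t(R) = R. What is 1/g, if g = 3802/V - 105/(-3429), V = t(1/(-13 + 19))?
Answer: 1143/26074151 ≈ 4.3837e-5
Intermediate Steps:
V = ⅙ (V = 1/(-13 + 19) = 1/6 = ⅙ ≈ 0.16667)
g = 26074151/1143 (g = 3802/(⅙) - 105/(-3429) = 3802*6 - 105*(-1/3429) = 22812 + 35/1143 = 26074151/1143 ≈ 22812.)
1/g = 1/(26074151/1143) = 1143/26074151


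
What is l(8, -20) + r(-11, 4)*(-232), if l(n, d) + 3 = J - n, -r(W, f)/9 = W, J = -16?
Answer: -22995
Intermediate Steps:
r(W, f) = -9*W
l(n, d) = -19 - n (l(n, d) = -3 + (-16 - n) = -19 - n)
l(8, -20) + r(-11, 4)*(-232) = (-19 - 1*8) - 9*(-11)*(-232) = (-19 - 8) + 99*(-232) = -27 - 22968 = -22995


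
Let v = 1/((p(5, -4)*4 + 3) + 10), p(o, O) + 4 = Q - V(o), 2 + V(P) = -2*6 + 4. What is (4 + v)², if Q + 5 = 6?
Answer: 27225/1681 ≈ 16.196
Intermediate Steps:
Q = 1 (Q = -5 + 6 = 1)
V(P) = -10 (V(P) = -2 + (-2*6 + 4) = -2 + (-12 + 4) = -2 - 8 = -10)
p(o, O) = 7 (p(o, O) = -4 + (1 - 1*(-10)) = -4 + (1 + 10) = -4 + 11 = 7)
v = 1/41 (v = 1/((7*4 + 3) + 10) = 1/((28 + 3) + 10) = 1/(31 + 10) = 1/41 ≈ 0.024390)
(4 + v)² = (4 + 1/41)² = (165/41)² = 27225/1681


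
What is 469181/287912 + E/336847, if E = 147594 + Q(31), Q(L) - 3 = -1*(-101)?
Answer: 200566238883/96982293464 ≈ 2.0681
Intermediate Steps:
Q(L) = 104 (Q(L) = 3 - 1*(-101) = 3 + 101 = 104)
E = 147698 (E = 147594 + 104 = 147698)
469181/287912 + E/336847 = 469181/287912 + 147698/336847 = 200566238883/96982293464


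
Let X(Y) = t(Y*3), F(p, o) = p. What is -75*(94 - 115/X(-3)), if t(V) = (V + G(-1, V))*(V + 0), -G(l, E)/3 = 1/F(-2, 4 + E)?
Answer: -62300/9 ≈ -6922.2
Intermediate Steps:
G(l, E) = 3/2 (G(l, E) = -3/(-2) = -3*(-1/2) = 3/2)
t(V) = V*(3/2 + V) (t(V) = (V + 3/2)*(V + 0) = (3/2 + V)*V = V*(3/2 + V))
X(Y) = 3*Y*(3 + 6*Y)/2 (X(Y) = (Y*3)*(3 + 2*(Y*3))/2 = (3*Y)*(3 + 2*(3*Y))/2 = (3*Y)*(3 + 6*Y)/2 = 3*Y*(3 + 6*Y)/2)
-75*(94 - 115/X(-3)) = -75*(94 - 115*(-2/(27*(1 + 2*(-3))))) = -75*(94 - 115*(-2/(27*(1 - 6)))) = -75*(94 - 115/((9/2)*(-3)*(-5))) = -75*(94 - 115/135/2) = -75*(94 - 115*2/135) = -75*(94 - 46/27) = -75*2492/27 = -62300/9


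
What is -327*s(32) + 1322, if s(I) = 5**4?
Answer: -203053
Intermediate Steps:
s(I) = 625
-327*s(32) + 1322 = -327*625 + 1322 = -204375 + 1322 = -203053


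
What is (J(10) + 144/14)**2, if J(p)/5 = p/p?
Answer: 11449/49 ≈ 233.65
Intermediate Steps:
J(p) = 5 (J(p) = 5*(p/p) = 5*1 = 5)
(J(10) + 144/14)**2 = (5 + 144/14)**2 = (5 + 144*(1/14))**2 = (5 + 72/7)**2 = (107/7)**2 = 11449/49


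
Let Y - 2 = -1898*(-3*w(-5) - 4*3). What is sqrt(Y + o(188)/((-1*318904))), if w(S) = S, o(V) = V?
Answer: 3*I*sqrt(4019965977746)/79726 ≈ 75.445*I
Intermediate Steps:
Y = -5692 (Y = 2 - 1898*(-3*(-5) - 4*3) = 2 - 1898*(15 - 12) = 2 - 1898*3 = 2 - 5694 = -5692)
sqrt(Y + o(188)/((-1*318904))) = sqrt(-5692 + 188/((-1*318904))) = sqrt(-5692 + 188/(-318904)) = sqrt(-5692 + 188*(-1/318904)) = sqrt(-5692 - 47/79726) = sqrt(-453800439/79726) = 3*I*sqrt(4019965977746)/79726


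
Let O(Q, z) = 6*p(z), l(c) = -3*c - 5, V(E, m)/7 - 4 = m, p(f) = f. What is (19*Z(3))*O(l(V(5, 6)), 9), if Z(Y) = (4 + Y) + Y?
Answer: 10260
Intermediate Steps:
Z(Y) = 4 + 2*Y
V(E, m) = 28 + 7*m
l(c) = -5 - 3*c
O(Q, z) = 6*z
(19*Z(3))*O(l(V(5, 6)), 9) = (19*(4 + 2*3))*(6*9) = (19*(4 + 6))*54 = (19*10)*54 = 190*54 = 10260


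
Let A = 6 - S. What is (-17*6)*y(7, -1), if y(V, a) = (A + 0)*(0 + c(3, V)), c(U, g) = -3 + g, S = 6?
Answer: 0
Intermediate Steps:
A = 0 (A = 6 - 1*6 = 6 - 6 = 0)
y(V, a) = 0 (y(V, a) = (0 + 0)*(0 + (-3 + V)) = 0*(-3 + V) = 0)
(-17*6)*y(7, -1) = -17*6*0 = -102*0 = 0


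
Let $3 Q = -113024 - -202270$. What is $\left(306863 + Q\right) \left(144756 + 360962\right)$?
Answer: $\frac{510691736530}{3} \approx 1.7023 \cdot 10^{11}$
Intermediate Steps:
$Q = \frac{89246}{3}$ ($Q = \frac{-113024 - -202270}{3} = \frac{-113024 + 202270}{3} = \frac{1}{3} \cdot 89246 = \frac{89246}{3} \approx 29749.0$)
$\left(306863 + Q\right) \left(144756 + 360962\right) = \left(306863 + \frac{89246}{3}\right) \left(144756 + 360962\right) = \frac{1009835}{3} \cdot 505718 = \frac{510691736530}{3}$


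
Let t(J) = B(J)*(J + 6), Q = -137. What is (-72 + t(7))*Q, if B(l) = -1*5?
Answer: 18769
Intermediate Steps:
B(l) = -5
t(J) = -30 - 5*J (t(J) = -5*(J + 6) = -5*(6 + J) = -30 - 5*J)
(-72 + t(7))*Q = (-72 + (-30 - 5*7))*(-137) = (-72 + (-30 - 35))*(-137) = (-72 - 65)*(-137) = -137*(-137) = 18769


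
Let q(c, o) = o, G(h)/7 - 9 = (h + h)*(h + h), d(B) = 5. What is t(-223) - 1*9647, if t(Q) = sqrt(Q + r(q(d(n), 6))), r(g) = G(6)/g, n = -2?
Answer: -9647 + I*sqrt(178)/2 ≈ -9647.0 + 6.6708*I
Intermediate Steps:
G(h) = 63 + 28*h**2 (G(h) = 63 + 7*((h + h)*(h + h)) = 63 + 7*((2*h)*(2*h)) = 63 + 7*(4*h**2) = 63 + 28*h**2)
r(g) = 1071/g (r(g) = (63 + 28*6**2)/g = (63 + 28*36)/g = (63 + 1008)/g = 1071/g)
t(Q) = sqrt(357/2 + Q) (t(Q) = sqrt(Q + 1071/6) = sqrt(Q + 1071*(1/6)) = sqrt(Q + 357/2) = sqrt(357/2 + Q))
t(-223) - 1*9647 = sqrt(714 + 4*(-223))/2 - 1*9647 = sqrt(714 - 892)/2 - 9647 = sqrt(-178)/2 - 9647 = (I*sqrt(178))/2 - 9647 = I*sqrt(178)/2 - 9647 = -9647 + I*sqrt(178)/2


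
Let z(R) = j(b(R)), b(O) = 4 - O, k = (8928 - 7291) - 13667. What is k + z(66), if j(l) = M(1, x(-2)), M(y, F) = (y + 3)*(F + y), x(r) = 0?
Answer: -12026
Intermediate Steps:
k = -12030 (k = 1637 - 13667 = -12030)
M(y, F) = (3 + y)*(F + y)
j(l) = 4 (j(l) = 1² + 3*0 + 3*1 + 0*1 = 1 + 0 + 3 + 0 = 4)
z(R) = 4
k + z(66) = -12030 + 4 = -12026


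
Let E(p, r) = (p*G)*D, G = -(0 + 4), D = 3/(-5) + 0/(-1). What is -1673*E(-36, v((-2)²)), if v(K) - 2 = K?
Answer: 722736/5 ≈ 1.4455e+5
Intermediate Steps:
v(K) = 2 + K
D = -⅗ (D = 3*(-⅕) + 0*(-1) = -⅗ + 0 = -⅗ ≈ -0.60000)
G = -4 (G = -1*4 = -4)
E(p, r) = 12*p/5 (E(p, r) = (p*(-4))*(-⅗) = -4*p*(-⅗) = 12*p/5)
-1673*E(-36, v((-2)²)) = -20076*(-36)/5 = -1673*(-432/5) = 722736/5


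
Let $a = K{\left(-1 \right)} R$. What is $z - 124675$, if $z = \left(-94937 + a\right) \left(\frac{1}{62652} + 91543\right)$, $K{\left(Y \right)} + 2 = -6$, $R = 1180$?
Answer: $- \frac{598646650704049}{62652} \approx -9.5551 \cdot 10^{9}$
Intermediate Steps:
$K{\left(Y \right)} = -8$ ($K{\left(Y \right)} = -2 - 6 = -8$)
$a = -9440$ ($a = \left(-8\right) 1180 = -9440$)
$z = - \frac{598638839565949}{62652}$ ($z = \left(-94937 - 9440\right) \left(\frac{1}{62652} + 91543\right) = - 104377 \left(\frac{1}{62652} + 91543\right) = \left(-104377\right) \frac{5735352037}{62652} = - \frac{598638839565949}{62652} \approx -9.555 \cdot 10^{9}$)
$z - 124675 = - \frac{598638839565949}{62652} - 124675 = - \frac{598646650704049}{62652}$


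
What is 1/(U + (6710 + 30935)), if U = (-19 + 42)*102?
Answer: 1/39991 ≈ 2.5006e-5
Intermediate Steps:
U = 2346 (U = 23*102 = 2346)
1/(U + (6710 + 30935)) = 1/(2346 + (6710 + 30935)) = 1/(2346 + 37645) = 1/39991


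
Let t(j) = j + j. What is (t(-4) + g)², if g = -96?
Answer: 10816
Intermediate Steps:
t(j) = 2*j
(t(-4) + g)² = (2*(-4) - 96)² = (-8 - 96)² = (-104)² = 10816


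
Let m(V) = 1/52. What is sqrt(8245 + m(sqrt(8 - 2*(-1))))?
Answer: sqrt(5573633)/26 ≈ 90.802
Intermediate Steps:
m(V) = 1/52
sqrt(8245 + m(sqrt(8 - 2*(-1)))) = sqrt(8245 + 1/52) = sqrt(428741/52) = sqrt(5573633)/26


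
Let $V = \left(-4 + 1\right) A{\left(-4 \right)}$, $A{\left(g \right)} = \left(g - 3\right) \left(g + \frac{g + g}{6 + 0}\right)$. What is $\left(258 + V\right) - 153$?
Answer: $-7$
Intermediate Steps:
$A{\left(g \right)} = \frac{4 g \left(-3 + g\right)}{3}$ ($A{\left(g \right)} = \left(-3 + g\right) \left(g + \frac{2 g}{6}\right) = \left(-3 + g\right) \left(g + 2 g \frac{1}{6}\right) = \left(-3 + g\right) \left(g + \frac{g}{3}\right) = \left(-3 + g\right) \frac{4 g}{3} = \frac{4 g \left(-3 + g\right)}{3}$)
$V = -112$ ($V = \left(-4 + 1\right) \frac{4}{3} \left(-4\right) \left(-3 - 4\right) = - 3 \cdot \frac{4}{3} \left(-4\right) \left(-7\right) = \left(-3\right) \frac{112}{3} = -112$)
$\left(258 + V\right) - 153 = \left(258 - 112\right) - 153 = 146 - 153 = -7$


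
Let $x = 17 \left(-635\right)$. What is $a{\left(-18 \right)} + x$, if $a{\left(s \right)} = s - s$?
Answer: $-10795$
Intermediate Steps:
$x = -10795$
$a{\left(s \right)} = 0$
$a{\left(-18 \right)} + x = 0 - 10795 = -10795$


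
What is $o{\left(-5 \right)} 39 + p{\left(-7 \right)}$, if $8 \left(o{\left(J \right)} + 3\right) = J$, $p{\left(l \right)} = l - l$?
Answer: $- \frac{1131}{8} \approx -141.38$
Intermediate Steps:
$p{\left(l \right)} = 0$
$o{\left(J \right)} = -3 + \frac{J}{8}$
$o{\left(-5 \right)} 39 + p{\left(-7 \right)} = \left(-3 + \frac{1}{8} \left(-5\right)\right) 39 + 0 = \left(-3 - \frac{5}{8}\right) 39 + 0 = \left(- \frac{29}{8}\right) 39 + 0 = - \frac{1131}{8} + 0 = - \frac{1131}{8}$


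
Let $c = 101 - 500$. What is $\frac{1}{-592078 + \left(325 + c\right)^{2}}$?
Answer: $- \frac{1}{586602} \approx -1.7047 \cdot 10^{-6}$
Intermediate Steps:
$c = -399$ ($c = 101 - 500 = -399$)
$\frac{1}{-592078 + \left(325 + c\right)^{2}} = \frac{1}{-592078 + \left(325 - 399\right)^{2}} = \frac{1}{-592078 + \left(-74\right)^{2}} = \frac{1}{-592078 + 5476} = \frac{1}{-586602} = - \frac{1}{586602}$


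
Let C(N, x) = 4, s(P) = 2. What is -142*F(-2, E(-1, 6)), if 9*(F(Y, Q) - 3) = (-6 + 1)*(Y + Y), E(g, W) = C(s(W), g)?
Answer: -6674/9 ≈ -741.56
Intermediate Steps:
E(g, W) = 4
F(Y, Q) = 3 - 10*Y/9 (F(Y, Q) = 3 + ((-6 + 1)*(Y + Y))/9 = 3 + (-10*Y)/9 = 3 - 10*Y/9)
-142*F(-2, E(-1, 6)) = -142*(3 - 10/9*(-2)) = -142*(3 + 20/9) = -142*47/9 = -6674/9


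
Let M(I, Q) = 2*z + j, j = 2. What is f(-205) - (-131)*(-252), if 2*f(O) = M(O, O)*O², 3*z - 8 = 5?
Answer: 573364/3 ≈ 1.9112e+5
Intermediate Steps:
z = 13/3 (z = 8/3 + (⅓)*5 = 8/3 + 5/3 = 13/3 ≈ 4.3333)
M(I, Q) = 32/3 (M(I, Q) = 2*(13/3) + 2 = 26/3 + 2 = 32/3)
f(O) = 16*O²/3 (f(O) = (32*O²/3)/2 = 16*O²/3)
f(-205) - (-131)*(-252) = (16/3)*(-205)² - (-131)*(-252) = (16/3)*42025 - 1*33012 = 672400/3 - 33012 = 573364/3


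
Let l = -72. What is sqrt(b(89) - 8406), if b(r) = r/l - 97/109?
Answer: I*sqrt(14385160114)/1308 ≈ 91.696*I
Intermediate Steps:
b(r) = -97/109 - r/72 (b(r) = r/(-72) - 97/109 = r*(-1/72) - 97*1/109 = -r/72 - 97/109 = -97/109 - r/72)
sqrt(b(89) - 8406) = sqrt((-97/109 - 1/72*89) - 8406) = sqrt((-97/109 - 89/72) - 8406) = sqrt(-16685/7848 - 8406) = sqrt(-65986973/7848) = I*sqrt(14385160114)/1308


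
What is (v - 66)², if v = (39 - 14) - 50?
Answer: 8281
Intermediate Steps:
v = -25 (v = 25 - 50 = -25)
(v - 66)² = (-25 - 66)² = (-91)² = 8281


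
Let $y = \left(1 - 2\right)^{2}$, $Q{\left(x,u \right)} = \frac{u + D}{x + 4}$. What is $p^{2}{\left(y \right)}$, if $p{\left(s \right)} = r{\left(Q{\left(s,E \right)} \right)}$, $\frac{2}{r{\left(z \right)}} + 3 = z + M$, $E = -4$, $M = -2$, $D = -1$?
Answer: $\frac{1}{9} \approx 0.11111$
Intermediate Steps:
$Q{\left(x,u \right)} = \frac{-1 + u}{4 + x}$ ($Q{\left(x,u \right)} = \frac{u - 1}{x + 4} = \frac{-1 + u}{4 + x}$)
$r{\left(z \right)} = \frac{2}{-5 + z}$ ($r{\left(z \right)} = \frac{2}{-3 + \left(z - 2\right)} = \frac{2}{-3 + \left(-2 + z\right)} = \frac{2}{-5 + z}$)
$y = 1$ ($y = \left(-1\right)^{2} = 1$)
$p{\left(s \right)} = \frac{2}{-5 - \frac{5}{4 + s}}$ ($p{\left(s \right)} = \frac{2}{-5 + \frac{-1 - 4}{4 + s}} = \frac{2}{-5 + \frac{1}{4 + s} \left(-5\right)} = \frac{2}{-5 - \frac{5}{4 + s}}$)
$p^{2}{\left(y \right)} = \left(\frac{2 \left(-4 - 1\right)}{5 \left(5 + 1\right)}\right)^{2} = \left(\frac{2 \left(-4 - 1\right)}{5 \cdot 6}\right)^{2} = \left(\frac{2}{5} \cdot \frac{1}{6} \left(-5\right)\right)^{2} = \left(- \frac{1}{3}\right)^{2} = \frac{1}{9}$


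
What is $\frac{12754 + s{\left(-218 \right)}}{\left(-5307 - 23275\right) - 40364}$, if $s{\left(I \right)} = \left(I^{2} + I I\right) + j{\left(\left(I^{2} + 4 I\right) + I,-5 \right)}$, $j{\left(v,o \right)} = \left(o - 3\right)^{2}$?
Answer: $- \frac{53933}{34473} \approx -1.5645$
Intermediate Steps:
$j{\left(v,o \right)} = \left(-3 + o\right)^{2}$
$s{\left(I \right)} = 64 + 2 I^{2}$ ($s{\left(I \right)} = \left(I^{2} + I I\right) + \left(-3 - 5\right)^{2} = \left(I^{2} + I^{2}\right) + \left(-8\right)^{2} = 2 I^{2} + 64 = 64 + 2 I^{2}$)
$\frac{12754 + s{\left(-218 \right)}}{\left(-5307 - 23275\right) - 40364} = \frac{12754 + \left(64 + 2 \left(-218\right)^{2}\right)}{\left(-5307 - 23275\right) - 40364} = \frac{12754 + \left(64 + 2 \cdot 47524\right)}{-28582 - 40364} = \frac{12754 + \left(64 + 95048\right)}{-68946} = \left(12754 + 95112\right) \left(- \frac{1}{68946}\right) = 107866 \left(- \frac{1}{68946}\right) = - \frac{53933}{34473}$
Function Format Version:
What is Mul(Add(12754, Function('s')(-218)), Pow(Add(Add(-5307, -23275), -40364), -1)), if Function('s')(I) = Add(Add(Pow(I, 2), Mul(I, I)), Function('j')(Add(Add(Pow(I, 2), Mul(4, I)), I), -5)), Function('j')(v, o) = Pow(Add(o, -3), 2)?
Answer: Rational(-53933, 34473) ≈ -1.5645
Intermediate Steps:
Function('j')(v, o) = Pow(Add(-3, o), 2)
Function('s')(I) = Add(64, Mul(2, Pow(I, 2))) (Function('s')(I) = Add(Add(Pow(I, 2), Mul(I, I)), Pow(Add(-3, -5), 2)) = Add(Add(Pow(I, 2), Pow(I, 2)), Pow(-8, 2)) = Add(Mul(2, Pow(I, 2)), 64) = Add(64, Mul(2, Pow(I, 2))))
Mul(Add(12754, Function('s')(-218)), Pow(Add(Add(-5307, -23275), -40364), -1)) = Mul(Add(12754, Add(64, Mul(2, Pow(-218, 2)))), Pow(Add(Add(-5307, -23275), -40364), -1)) = Mul(Add(12754, Add(64, Mul(2, 47524))), Pow(Add(-28582, -40364), -1)) = Mul(Add(12754, Add(64, 95048)), Pow(-68946, -1)) = Mul(Add(12754, 95112), Rational(-1, 68946)) = Mul(107866, Rational(-1, 68946)) = Rational(-53933, 34473)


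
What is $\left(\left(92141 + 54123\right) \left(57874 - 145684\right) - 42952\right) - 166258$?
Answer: $-12843651050$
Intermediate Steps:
$\left(\left(92141 + 54123\right) \left(57874 - 145684\right) - 42952\right) - 166258 = \left(146264 \left(-87810\right) - 42952\right) - 166258 = \left(-12843441840 - 42952\right) - 166258 = -12843484792 - 166258 = -12843651050$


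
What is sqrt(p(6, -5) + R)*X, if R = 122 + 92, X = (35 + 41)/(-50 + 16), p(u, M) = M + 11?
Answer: -76*sqrt(55)/17 ≈ -33.155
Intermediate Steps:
p(u, M) = 11 + M
X = -38/17 (X = 76/(-34) = 76*(-1/34) = -38/17 ≈ -2.2353)
R = 214
sqrt(p(6, -5) + R)*X = sqrt((11 - 5) + 214)*(-38/17) = sqrt(6 + 214)*(-38/17) = sqrt(220)*(-38/17) = (2*sqrt(55))*(-38/17) = -76*sqrt(55)/17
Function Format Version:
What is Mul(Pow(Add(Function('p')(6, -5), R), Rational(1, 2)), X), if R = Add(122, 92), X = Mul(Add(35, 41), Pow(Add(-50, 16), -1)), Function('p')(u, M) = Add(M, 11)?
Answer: Mul(Rational(-76, 17), Pow(55, Rational(1, 2))) ≈ -33.155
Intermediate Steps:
Function('p')(u, M) = Add(11, M)
X = Rational(-38, 17) (X = Mul(76, Pow(-34, -1)) = Mul(76, Rational(-1, 34)) = Rational(-38, 17) ≈ -2.2353)
R = 214
Mul(Pow(Add(Function('p')(6, -5), R), Rational(1, 2)), X) = Mul(Pow(Add(Add(11, -5), 214), Rational(1, 2)), Rational(-38, 17)) = Mul(Pow(Add(6, 214), Rational(1, 2)), Rational(-38, 17)) = Mul(Pow(220, Rational(1, 2)), Rational(-38, 17)) = Mul(Mul(2, Pow(55, Rational(1, 2))), Rational(-38, 17)) = Mul(Rational(-76, 17), Pow(55, Rational(1, 2)))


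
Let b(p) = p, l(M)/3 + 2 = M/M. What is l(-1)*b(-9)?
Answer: 27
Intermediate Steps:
l(M) = -3 (l(M) = -6 + 3*(M/M) = -6 + 3*1 = -6 + 3 = -3)
l(-1)*b(-9) = -3*(-9) = 27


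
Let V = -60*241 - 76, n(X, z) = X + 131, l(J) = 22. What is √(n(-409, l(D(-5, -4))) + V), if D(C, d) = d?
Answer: 3*I*√1646 ≈ 121.71*I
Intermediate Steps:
n(X, z) = 131 + X
V = -14536 (V = -14460 - 76 = -14536)
√(n(-409, l(D(-5, -4))) + V) = √((131 - 409) - 14536) = √(-278 - 14536) = √(-14814) = 3*I*√1646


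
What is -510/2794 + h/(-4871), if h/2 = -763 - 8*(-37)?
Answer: 62693/6804787 ≈ 0.0092131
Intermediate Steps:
h = -934 (h = 2*(-763 - 8*(-37)) = 2*(-763 + 296) = 2*(-467) = -934)
-510/2794 + h/(-4871) = -510/2794 - 934/(-4871) = -510*1/2794 - 934*(-1/4871) = -255/1397 + 934/4871 = 62693/6804787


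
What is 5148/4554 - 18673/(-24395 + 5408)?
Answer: 923141/436701 ≈ 2.1139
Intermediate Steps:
5148/4554 - 18673/(-24395 + 5408) = 5148*(1/4554) - 18673/(-18987) = 26/23 - 18673*(-1/18987) = 26/23 + 18673/18987 = 923141/436701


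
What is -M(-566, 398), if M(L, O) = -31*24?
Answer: 744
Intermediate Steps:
M(L, O) = -744
-M(-566, 398) = -1*(-744) = 744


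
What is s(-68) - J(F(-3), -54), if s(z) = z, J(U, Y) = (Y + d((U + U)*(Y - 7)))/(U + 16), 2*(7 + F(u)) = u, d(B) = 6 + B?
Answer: -2998/15 ≈ -199.87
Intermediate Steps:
F(u) = -7 + u/2
J(U, Y) = (6 + Y + 2*U*(-7 + Y))/(16 + U) (J(U, Y) = (Y + (6 + (U + U)*(Y - 7)))/(U + 16) = (Y + (6 + (2*U)*(-7 + Y)))/(16 + U) = (Y + (6 + 2*U*(-7 + Y)))/(16 + U) = (6 + Y + 2*U*(-7 + Y))/(16 + U))
s(-68) - J(F(-3), -54) = -68 - (6 - 54 + 2*(-7 + (½)*(-3))*(-7 - 54))/(16 + (-7 + (½)*(-3))) = -68 - (6 - 54 + 2*(-7 - 3/2)*(-61))/(16 + (-7 - 3/2)) = -68 - (6 - 54 + 2*(-17/2)*(-61))/(16 - 17/2) = -68 - (6 - 54 + 1037)/15/2 = -68 - 2*989/15 = -68 - 1*1978/15 = -68 - 1978/15 = -2998/15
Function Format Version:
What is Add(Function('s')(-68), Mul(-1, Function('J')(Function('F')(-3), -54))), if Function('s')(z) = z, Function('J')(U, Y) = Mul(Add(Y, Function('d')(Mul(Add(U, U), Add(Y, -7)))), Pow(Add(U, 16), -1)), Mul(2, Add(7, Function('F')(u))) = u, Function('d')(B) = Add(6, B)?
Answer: Rational(-2998, 15) ≈ -199.87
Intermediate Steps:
Function('F')(u) = Add(-7, Mul(Rational(1, 2), u))
Function('J')(U, Y) = Mul(Pow(Add(16, U), -1), Add(6, Y, Mul(2, U, Add(-7, Y)))) (Function('J')(U, Y) = Mul(Add(Y, Add(6, Mul(Add(U, U), Add(Y, -7)))), Pow(Add(U, 16), -1)) = Mul(Add(Y, Add(6, Mul(Mul(2, U), Add(-7, Y)))), Pow(Add(16, U), -1)) = Mul(Add(Y, Add(6, Mul(2, U, Add(-7, Y)))), Pow(Add(16, U), -1)) = Mul(Add(6, Y, Mul(2, U, Add(-7, Y))), Pow(Add(16, U), -1)) = Mul(Pow(Add(16, U), -1), Add(6, Y, Mul(2, U, Add(-7, Y)))))
Add(Function('s')(-68), Mul(-1, Function('J')(Function('F')(-3), -54))) = Add(-68, Mul(-1, Mul(Pow(Add(16, Add(-7, Mul(Rational(1, 2), -3))), -1), Add(6, -54, Mul(2, Add(-7, Mul(Rational(1, 2), -3)), Add(-7, -54)))))) = Add(-68, Mul(-1, Mul(Pow(Add(16, Add(-7, Rational(-3, 2))), -1), Add(6, -54, Mul(2, Add(-7, Rational(-3, 2)), -61))))) = Add(-68, Mul(-1, Mul(Pow(Add(16, Rational(-17, 2)), -1), Add(6, -54, Mul(2, Rational(-17, 2), -61))))) = Add(-68, Mul(-1, Mul(Pow(Rational(15, 2), -1), Add(6, -54, 1037)))) = Add(-68, Mul(-1, Mul(Rational(2, 15), 989))) = Add(-68, Mul(-1, Rational(1978, 15))) = Add(-68, Rational(-1978, 15)) = Rational(-2998, 15)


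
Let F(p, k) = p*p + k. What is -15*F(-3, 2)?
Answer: -165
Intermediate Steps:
F(p, k) = k + p² (F(p, k) = p² + k = k + p²)
-15*F(-3, 2) = -15*(2 + (-3)²) = -15*(2 + 9) = -15*11 = -165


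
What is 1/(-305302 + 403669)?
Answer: 1/98367 ≈ 1.0166e-5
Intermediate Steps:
1/(-305302 + 403669) = 1/98367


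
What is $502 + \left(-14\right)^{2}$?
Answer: $698$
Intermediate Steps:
$502 + \left(-14\right)^{2} = 502 + 196 = 698$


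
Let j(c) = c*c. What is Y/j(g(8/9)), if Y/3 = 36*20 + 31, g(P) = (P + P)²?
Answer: 14781933/65536 ≈ 225.55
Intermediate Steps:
g(P) = 4*P² (g(P) = (2*P)² = 4*P²)
j(c) = c²
Y = 2253 (Y = 3*(36*20 + 31) = 3*(720 + 31) = 3*751 = 2253)
Y/j(g(8/9)) = 2253/((4*(8/9)²)²) = 2253/((4*(64/81))²) = 2253/((256/81)²) = 2253/(65536/6561) = 2253*(6561/65536) = 14781933/65536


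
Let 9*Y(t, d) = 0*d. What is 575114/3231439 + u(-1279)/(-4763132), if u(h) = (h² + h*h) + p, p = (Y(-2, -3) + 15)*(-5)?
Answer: -7832654555425/15391770506948 ≈ -0.50889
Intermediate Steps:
Y(t, d) = 0 (Y(t, d) = (0*d)/9 = (⅑)*0 = 0)
p = -75 (p = (0 + 15)*(-5) = 15*(-5) = -75)
u(h) = -75 + 2*h² (u(h) = (h² + h*h) - 75 = (h² + h²) - 75 = 2*h² - 75 = -75 + 2*h²)
575114/3231439 + u(-1279)/(-4763132) = 575114/3231439 + (-75 + 2*(-1279)²)/(-4763132) = 575114*(1/3231439) + (-75 + 2*1635841)*(-1/4763132) = 575114/3231439 + (-75 + 3271682)*(-1/4763132) = 575114/3231439 + 3271607*(-1/4763132) = 575114/3231439 - 3271607/4763132 = -7832654555425/15391770506948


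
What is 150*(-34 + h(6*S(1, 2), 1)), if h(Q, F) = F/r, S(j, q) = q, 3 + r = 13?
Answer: -5085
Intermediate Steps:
r = 10 (r = -3 + 13 = 10)
h(Q, F) = F/10
150*(-34 + h(6*S(1, 2), 1)) = 150*(-34 + (⅒)*1) = 150*(-34 + ⅒) = 150*(-339/10) = -5085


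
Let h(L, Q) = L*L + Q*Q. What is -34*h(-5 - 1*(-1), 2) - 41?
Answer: -721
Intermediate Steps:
h(L, Q) = L**2 + Q**2
-34*h(-5 - 1*(-1), 2) - 41 = -34*((-5 - 1*(-1))**2 + 2**2) - 41 = -34*((-5 + 1)**2 + 4) - 41 = -34*((-4)**2 + 4) - 41 = -34*(16 + 4) - 41 = -34*20 - 41 = -680 - 41 = -721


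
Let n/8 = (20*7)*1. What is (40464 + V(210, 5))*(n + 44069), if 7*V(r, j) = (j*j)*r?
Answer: 1862419446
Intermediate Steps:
V(r, j) = r*j²/7 (V(r, j) = ((j*j)*r)/7 = (j²*r)/7 = (r*j²)/7 = r*j²/7)
n = 1120 (n = 8*((20*7)*1) = 8*(140*1) = 8*140 = 1120)
(40464 + V(210, 5))*(n + 44069) = (40464 + (⅐)*210*5²)*(1120 + 44069) = (40464 + (⅐)*210*25)*45189 = (40464 + 750)*45189 = 41214*45189 = 1862419446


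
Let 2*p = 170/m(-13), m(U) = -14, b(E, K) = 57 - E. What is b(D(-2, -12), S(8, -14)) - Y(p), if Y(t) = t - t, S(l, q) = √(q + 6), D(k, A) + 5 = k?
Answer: 64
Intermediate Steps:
D(k, A) = -5 + k
S(l, q) = √(6 + q)
p = -85/14 (p = (170/(-14))/2 = (170*(-1/14))/2 = (½)*(-85/7) = -85/14 ≈ -6.0714)
Y(t) = 0
b(D(-2, -12), S(8, -14)) - Y(p) = (57 - (-5 - 2)) - 1*0 = (57 - 1*(-7)) + 0 = (57 + 7) + 0 = 64 + 0 = 64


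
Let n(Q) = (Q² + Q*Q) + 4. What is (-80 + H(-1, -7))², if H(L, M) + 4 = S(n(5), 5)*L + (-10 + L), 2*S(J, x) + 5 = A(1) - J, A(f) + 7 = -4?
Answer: 3600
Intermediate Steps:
n(Q) = 4 + 2*Q² (n(Q) = (Q² + Q²) + 4 = 2*Q² + 4 = 4 + 2*Q²)
A(f) = -11 (A(f) = -7 - 4 = -11)
S(J, x) = -8 - J/2 (S(J, x) = -5/2 + (-11 - J)/2 = -5/2 + (-11/2 - J/2) = -8 - J/2)
H(L, M) = -14 - 34*L (H(L, M) = -4 + ((-8 - (4 + 2*5²)/2)*L + (-10 + L)) = -4 + ((-8 - (4 + 2*25)/2)*L + (-10 + L)) = -4 + ((-8 - (4 + 50)/2)*L + (-10 + L)) = -4 + ((-8 - ½*54)*L + (-10 + L)) = -4 + ((-8 - 27)*L + (-10 + L)) = -4 + (-35*L + (-10 + L)) = -4 + (-10 - 34*L) = -14 - 34*L)
(-80 + H(-1, -7))² = (-80 + (-14 - 34*(-1)))² = (-80 + (-14 + 34))² = (-80 + 20)² = (-60)² = 3600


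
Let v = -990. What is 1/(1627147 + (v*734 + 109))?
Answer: 1/900596 ≈ 1.1104e-6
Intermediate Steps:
1/(1627147 + (v*734 + 109)) = 1/(1627147 + (-990*734 + 109)) = 1/(1627147 + (-726660 + 109)) = 1/(1627147 - 726551) = 1/900596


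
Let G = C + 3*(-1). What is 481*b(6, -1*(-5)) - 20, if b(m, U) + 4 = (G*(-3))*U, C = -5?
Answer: 55776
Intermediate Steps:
G = -8 (G = -5 + 3*(-1) = -5 - 3 = -8)
b(m, U) = -4 + 24*U (b(m, U) = -4 + (-8*(-3))*U = -4 + 24*U)
481*b(6, -1*(-5)) - 20 = 481*(-4 + 24*(-1*(-5))) - 20 = 481*(-4 + 24*5) - 20 = 481*(-4 + 120) - 20 = 481*116 - 20 = 55796 - 20 = 55776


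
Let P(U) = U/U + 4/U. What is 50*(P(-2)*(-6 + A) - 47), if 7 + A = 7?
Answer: -2050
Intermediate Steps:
A = 0 (A = -7 + 7 = 0)
P(U) = 1 + 4/U
50*(P(-2)*(-6 + A) - 47) = 50*(((4 - 2)/(-2))*(-6 + 0) - 47) = 50*(-½*2*(-6) - 47) = 50*(-1*(-6) - 47) = 50*(6 - 47) = 50*(-41) = -2050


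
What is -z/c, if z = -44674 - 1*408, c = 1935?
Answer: 45082/1935 ≈ 23.298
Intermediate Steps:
z = -45082 (z = -44674 - 408 = -45082)
-z/c = -(-45082)/1935 = -1*(-45082/1935) = 45082/1935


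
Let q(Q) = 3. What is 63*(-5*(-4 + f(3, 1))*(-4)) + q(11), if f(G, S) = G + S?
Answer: 3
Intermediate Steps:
63*(-5*(-4 + f(3, 1))*(-4)) + q(11) = 63*(-5*(-4 + (3 + 1))*(-4)) + 3 = 63*(-5*(-4 + 4)*(-4)) + 3 = 63*(-5*0*(-4)) + 3 = 63*(0*(-4)) + 3 = 63*0 + 3 = 0 + 3 = 3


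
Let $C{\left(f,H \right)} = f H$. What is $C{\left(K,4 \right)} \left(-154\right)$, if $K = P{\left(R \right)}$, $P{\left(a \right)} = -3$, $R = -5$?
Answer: $1848$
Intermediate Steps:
$K = -3$
$C{\left(f,H \right)} = H f$
$C{\left(K,4 \right)} \left(-154\right) = 4 \left(-3\right) \left(-154\right) = \left(-12\right) \left(-154\right) = 1848$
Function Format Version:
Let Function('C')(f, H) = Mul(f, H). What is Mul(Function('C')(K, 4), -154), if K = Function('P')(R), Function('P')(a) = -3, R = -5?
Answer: 1848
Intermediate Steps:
K = -3
Function('C')(f, H) = Mul(H, f)
Mul(Function('C')(K, 4), -154) = Mul(Mul(4, -3), -154) = Mul(-12, -154) = 1848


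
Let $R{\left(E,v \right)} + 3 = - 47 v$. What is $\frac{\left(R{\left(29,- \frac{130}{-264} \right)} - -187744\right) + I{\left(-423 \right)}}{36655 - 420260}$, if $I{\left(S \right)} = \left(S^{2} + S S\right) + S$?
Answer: $- \frac{71960177}{50635860} \approx -1.4211$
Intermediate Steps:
$I{\left(S \right)} = S + 2 S^{2}$ ($I{\left(S \right)} = \left(S^{2} + S^{2}\right) + S = 2 S^{2} + S = S + 2 S^{2}$)
$R{\left(E,v \right)} = -3 - 47 v$
$\frac{\left(R{\left(29,- \frac{130}{-264} \right)} - -187744\right) + I{\left(-423 \right)}}{36655 - 420260} = \frac{\left(\left(-3 - 47 \left(- \frac{130}{-264}\right)\right) - -187744\right) - 423 \left(1 + 2 \left(-423\right)\right)}{36655 - 420260} = \frac{\left(\left(-3 - 47 \left(\left(-130\right) \left(- \frac{1}{264}\right)\right)\right) + 187744\right) - 423 \left(1 - 846\right)}{-383605} = \left(\left(\left(-3 - \frac{3055}{132}\right) + 187744\right) - -357435\right) \left(- \frac{1}{383605}\right) = \left(\left(\left(-3 - \frac{3055}{132}\right) + 187744\right) + 357435\right) \left(- \frac{1}{383605}\right) = \left(\left(- \frac{3451}{132} + 187744\right) + 357435\right) \left(- \frac{1}{383605}\right) = \left(\frac{24778757}{132} + 357435\right) \left(- \frac{1}{383605}\right) = \frac{71960177}{132} \left(- \frac{1}{383605}\right) = - \frac{71960177}{50635860}$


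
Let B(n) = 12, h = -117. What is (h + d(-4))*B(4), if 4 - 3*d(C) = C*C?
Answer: -1452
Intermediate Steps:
d(C) = 4/3 - C²/3 (d(C) = 4/3 - C*C/3 = 4/3 - C²/3)
(h + d(-4))*B(4) = (-117 + (4/3 - ⅓*(-4)²))*12 = (-117 + (4/3 - ⅓*16))*12 = (-117 + (4/3 - 16/3))*12 = (-117 - 4)*12 = -121*12 = -1452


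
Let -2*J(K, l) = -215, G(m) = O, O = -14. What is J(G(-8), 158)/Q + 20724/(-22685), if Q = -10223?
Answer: -428600179/463817510 ≈ -0.92407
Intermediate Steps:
G(m) = -14
J(K, l) = 215/2 (J(K, l) = -½*(-215) = 215/2)
J(G(-8), 158)/Q + 20724/(-22685) = (215/2)/(-10223) + 20724/(-22685) = (215/2)*(-1/10223) + 20724*(-1/22685) = -215/20446 - 20724/22685 = -428600179/463817510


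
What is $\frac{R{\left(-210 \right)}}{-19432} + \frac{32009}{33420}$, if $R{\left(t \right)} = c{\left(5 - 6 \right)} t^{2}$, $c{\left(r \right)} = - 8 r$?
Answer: $- \frac{199438877}{11596740} \approx -17.198$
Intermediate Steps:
$R{\left(t \right)} = 8 t^{2}$ ($R{\left(t \right)} = - 8 \left(5 - 6\right) t^{2} = \left(-8\right) \left(-1\right) t^{2} = 8 t^{2}$)
$\frac{R{\left(-210 \right)}}{-19432} + \frac{32009}{33420} = \frac{8 \left(-210\right)^{2}}{-19432} + \frac{32009}{33420} = 8 \cdot 44100 \left(- \frac{1}{19432}\right) + 32009 \cdot \frac{1}{33420} = 352800 \left(- \frac{1}{19432}\right) + \frac{32009}{33420} = - \frac{6300}{347} + \frac{32009}{33420} = - \frac{199438877}{11596740}$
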